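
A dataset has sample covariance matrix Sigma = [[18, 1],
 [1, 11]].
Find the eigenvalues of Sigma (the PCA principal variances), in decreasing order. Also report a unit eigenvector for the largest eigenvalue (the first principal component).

Step 1 — characteristic polynomial of 2×2 Sigma:
  det(Sigma - λI) = λ² - trace · λ + det = 0.
  trace = 18 + 11 = 29, det = 18·11 - (1)² = 197.
Step 2 — discriminant:
  Δ = trace² - 4·det = 841 - 788 = 53.
Step 3 — eigenvalues:
  λ = (trace ± √Δ)/2 = (29 ± 7.2801)/2,
  λ_1 = 18.1401,  λ_2 = 10.8599.

Step 4 — unit eigenvector for λ_1: solve (Sigma - λ_1 I)v = 0. First row:
  (18 - 18.1401)·v_x + (1)·v_y = 0, i.e. (-0.1401)·v_x + (1)·v_y = 0,
  so v ∝ (b, λ_1 - a) = (1, 0.1401) = u.
  ||u|| = √((1)² + (0.1401)²) = √(1.0196) ≈ 1.0098,
  v_1 = u/||u|| ≈ (0.9903, 0.1387) (||v_1|| = 1).

λ_1 = 18.1401,  λ_2 = 10.8599;  v_1 ≈ (0.9903, 0.1387)


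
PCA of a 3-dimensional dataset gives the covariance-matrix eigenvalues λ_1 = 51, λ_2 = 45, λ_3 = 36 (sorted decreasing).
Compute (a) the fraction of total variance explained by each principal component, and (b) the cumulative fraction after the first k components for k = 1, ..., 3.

Step 1 — total variance = trace(Sigma) = Σ λ_i = 51 + 45 + 36 = 132.

Step 2 — fraction explained by component i = λ_i / Σ λ:
  PC1: 51/132 = 0.3864
  PC2: 45/132 = 0.3409
  PC3: 36/132 = 0.2727

Step 3 — cumulative fraction after k components = (λ_1 + ... + λ_k) / Σ λ:
  k = 1: 51/132 = 0.3864
  k = 2: (51 + 45)/132 = 96/132 = 0.7273
  k = 3: (51 + 45 + 36)/132 = 132/132 = 1

Summary (fraction, with percent):

explained: PC1 0.3864 (38.64%), PC2 0.3409 (34.09%), PC3 0.2727 (27.27%);  cumulative: 0.3864, 0.7273, 1


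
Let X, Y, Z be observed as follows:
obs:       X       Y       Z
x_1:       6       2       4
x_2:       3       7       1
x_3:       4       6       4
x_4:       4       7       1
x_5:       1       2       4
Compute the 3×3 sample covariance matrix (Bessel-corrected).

Step 1 — column means:
  mean(X) = (6 + 3 + 4 + 4 + 1) / 5 = 18/5 = 3.6
  mean(Y) = (2 + 7 + 6 + 7 + 2) / 5 = 24/5 = 4.8
  mean(Z) = (4 + 1 + 4 + 1 + 4) / 5 = 14/5 = 2.8

Step 2 — sample covariance S[i,j] = (1/(n-1)) · Σ_k (x_{k,i} - mean_i) · (x_{k,j} - mean_j), with n-1 = 4.
  S[X,X] = ((2.4)·(2.4) + (-0.6)·(-0.6) + (0.4)·(0.4) + (0.4)·(0.4) + (-2.6)·(-2.6)) / 4 = 13.2/4 = 3.3
  S[X,Y] = ((2.4)·(-2.8) + (-0.6)·(2.2) + (0.4)·(1.2) + (0.4)·(2.2) + (-2.6)·(-2.8)) / 4 = 0.6/4 = 0.15
  S[X,Z] = ((2.4)·(1.2) + (-0.6)·(-1.8) + (0.4)·(1.2) + (0.4)·(-1.8) + (-2.6)·(1.2)) / 4 = 0.6/4 = 0.15
  S[Y,Y] = ((-2.8)·(-2.8) + (2.2)·(2.2) + (1.2)·(1.2) + (2.2)·(2.2) + (-2.8)·(-2.8)) / 4 = 26.8/4 = 6.7
  S[Y,Z] = ((-2.8)·(1.2) + (2.2)·(-1.8) + (1.2)·(1.2) + (2.2)·(-1.8) + (-2.8)·(1.2)) / 4 = -13.2/4 = -3.3
  S[Z,Z] = ((1.2)·(1.2) + (-1.8)·(-1.8) + (1.2)·(1.2) + (-1.8)·(-1.8) + (1.2)·(1.2)) / 4 = 10.8/4 = 2.7

S is symmetric (S[j,i] = S[i,j]). Assembling:

S = [[3.3, 0.15, 0.15],
 [0.15, 6.7, -3.3],
 [0.15, -3.3, 2.7]]


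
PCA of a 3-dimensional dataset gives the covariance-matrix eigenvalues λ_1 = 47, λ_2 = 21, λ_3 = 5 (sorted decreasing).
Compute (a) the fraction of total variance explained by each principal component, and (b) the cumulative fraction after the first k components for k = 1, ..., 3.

Step 1 — total variance = trace(Sigma) = Σ λ_i = 47 + 21 + 5 = 73.

Step 2 — fraction explained by component i = λ_i / Σ λ:
  PC1: 47/73 = 0.6438
  PC2: 21/73 = 0.2877
  PC3: 5/73 = 0.0685

Step 3 — cumulative fraction after k components = (λ_1 + ... + λ_k) / Σ λ:
  k = 1: 47/73 = 0.6438
  k = 2: (47 + 21)/73 = 68/73 = 0.9315
  k = 3: (47 + 21 + 5)/73 = 73/73 = 1

Summary (fraction, with percent):

explained: PC1 0.6438 (64.38%), PC2 0.2877 (28.77%), PC3 0.0685 (6.85%);  cumulative: 0.6438, 0.9315, 1


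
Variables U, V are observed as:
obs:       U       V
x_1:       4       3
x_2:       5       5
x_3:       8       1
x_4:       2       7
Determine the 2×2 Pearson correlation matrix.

Step 1 — column means:
  mean(U) = (4 + 5 + 8 + 2) / 4 = 19/4 = 4.75
  mean(V) = (3 + 5 + 1 + 7) / 4 = 16/4 = 4

Step 2 — sample variances and covariances s[i,j] = (1/(n-1)) · Σ_k (x_{k,i} - mean_i) · (x_{k,j} - mean_j), with n-1 = 3:
  s[U,U] = ((-0.75)·(-0.75) + (0.25)·(0.25) + (3.25)·(3.25) + (-2.75)·(-2.75)) / 3 = 18.75/3 = 6.25
  s[U,V] = ((-0.75)·(-1) + (0.25)·(1) + (3.25)·(-3) + (-2.75)·(3)) / 3 = -17/3 = -5.6667
  s[V,V] = ((-1)·(-1) + (1)·(1) + (-3)·(-3) + (3)·(3)) / 3 = 20/3 = 6.6667
  Sample standard deviations s_i = √(s[i,i]):
  s(U) = √(6.25) = 2.5
  s(V) = √(6.6667) = 2.582

Step 3 — r_{ij} = s_{ij} / (s_i · s_j):
  r[U,U] = 1 (diagonal).
  r[U,V] = -5.6667 / (2.5 · 2.582) = -5.6667 / 6.455 = -0.8779
  r[V,V] = 1 (diagonal).

R is symmetric with unit diagonal. Assembling:

R = [[1, -0.8779],
 [-0.8779, 1]]


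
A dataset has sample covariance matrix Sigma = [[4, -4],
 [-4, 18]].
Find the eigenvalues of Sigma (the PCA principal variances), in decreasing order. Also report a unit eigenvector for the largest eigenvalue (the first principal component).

Step 1 — characteristic polynomial of 2×2 Sigma:
  det(Sigma - λI) = λ² - trace · λ + det = 0.
  trace = 4 + 18 = 22, det = 4·18 - (-4)² = 56.
Step 2 — discriminant:
  Δ = trace² - 4·det = 484 - 224 = 260.
Step 3 — eigenvalues:
  λ = (trace ± √Δ)/2 = (22 ± 16.1245)/2,
  λ_1 = 19.0623,  λ_2 = 2.9377.

Step 4 — unit eigenvector for λ_1: solve (Sigma - λ_1 I)v = 0. First row:
  (4 - 19.0623)·v_x + (-4)·v_y = 0, i.e. (-15.0623)·v_x + (-4)·v_y = 0,
  so v ∝ (b, λ_1 - a) = (-4, 15.0623); multiply by -1 so the first entry is positive: u = (4, -15.0623).
  ||u|| = √((4)² + (-15.0623)²) = √(242.8716) ≈ 15.5843,
  v_1 = u/||u|| ≈ (0.2567, -0.9665) (||v_1|| = 1).

λ_1 = 19.0623,  λ_2 = 2.9377;  v_1 ≈ (0.2567, -0.9665)


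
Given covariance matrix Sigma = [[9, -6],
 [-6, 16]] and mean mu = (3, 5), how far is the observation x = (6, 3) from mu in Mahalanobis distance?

Step 1 — centre the observation: (x - mu) = (3, -2).

Step 2 — invert Sigma. det(Sigma) = 9·16 - (-6)² = 108.
  Sigma^{-1} = (1/det) · [[d, -b], [-b, a]] = [[0.1481, 0.0556],
 [0.0556, 0.0833]].

Step 3 — form the quadratic (x - mu)^T · Sigma^{-1} · (x - mu):
  Sigma^{-1} · (x - mu) = (0.3333, 0).
  (x - mu)^T · [Sigma^{-1} · (x - mu)] = (3)·(0.3333) + (-2)·(0) = 1.

Step 4 — take square root: d = √(1) ≈ 1.

d(x, mu) = √(1) ≈ 1


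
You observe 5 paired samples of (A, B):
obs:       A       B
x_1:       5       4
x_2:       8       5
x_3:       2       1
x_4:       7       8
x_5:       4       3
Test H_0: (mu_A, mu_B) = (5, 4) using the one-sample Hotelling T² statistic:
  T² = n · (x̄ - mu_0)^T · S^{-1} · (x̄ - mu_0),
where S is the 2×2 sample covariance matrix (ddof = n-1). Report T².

Step 1 — sample mean vector:
  mean(A) = (5 + 8 + 2 + 7 + 4) / 5 = 26/5 = 5.2
  mean(B) = (4 + 5 + 1 + 8 + 3) / 5 = 21/5 = 4.2
  x̄ = (5.2, 4.2),  deviation x̄ - mu_0 = (5.2, 4.2) - (5, 4) = (0.2, 0.2).

Step 2 — sample covariance matrix, S[i,j] = (1/(n-1)) · Σ_k (x_{k,i} - mean_i) · (x_{k,j} - mean_j), divisor n-1 = 4:
  S[A,A] = ((-0.2)·(-0.2) + (2.8)·(2.8) + (-3.2)·(-3.2) + (1.8)·(1.8) + (-1.2)·(-1.2)) / 4 = 22.8/4 = 5.7
  S[A,B] = ((-0.2)·(-0.2) + (2.8)·(0.8) + (-3.2)·(-3.2) + (1.8)·(3.8) + (-1.2)·(-1.2)) / 4 = 20.8/4 = 5.2
  S[B,B] = ((-0.2)·(-0.2) + (0.8)·(0.8) + (-3.2)·(-3.2) + (3.8)·(3.8) + (-1.2)·(-1.2)) / 4 = 26.8/4 = 6.7
  S = [[5.7, 5.2],
 [5.2, 6.7]].

Step 3 — invert S. det(S) = 5.7·6.7 - (5.2)² = 11.15.
  S^{-1} = (1/det) · [[d, -b], [-b, a]] = [[0.6009, -0.4664],
 [-0.4664, 0.5112]].

Step 4 — quadratic form (x̄ - mu_0)^T · S^{-1} · (x̄ - mu_0):
  S^{-1} · (x̄ - mu_0) = (0.0269, 0.009),
  (x̄ - mu_0)^T · [...] = (0.2)·(0.0269) + (0.2)·(0.009) = 0.0072.

Step 5 — scale by n: T² = 5 · 0.0072 = 0.0359.

T² ≈ 0.0359


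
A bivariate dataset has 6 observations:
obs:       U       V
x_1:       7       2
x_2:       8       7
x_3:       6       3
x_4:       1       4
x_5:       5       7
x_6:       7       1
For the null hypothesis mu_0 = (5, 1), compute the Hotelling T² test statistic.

Step 1 — sample mean vector:
  mean(U) = (7 + 8 + 6 + 1 + 5 + 7) / 6 = 34/6 = 5.6667
  mean(V) = (2 + 7 + 3 + 4 + 7 + 1) / 6 = 24/6 = 4
  x̄ = (5.6667, 4),  deviation x̄ - mu_0 = (5.6667, 4) - (5, 1) = (0.6667, 3).

Step 2 — sample covariance matrix, S[i,j] = (1/(n-1)) · Σ_k (x_{k,i} - mean_i) · (x_{k,j} - mean_j), divisor n-1 = 5:
  S[U,U] = ((1.3333)·(1.3333) + (2.3333)·(2.3333) + (0.3333)·(0.3333) + (-4.6667)·(-4.6667) + (-0.6667)·(-0.6667) + (1.3333)·(1.3333)) / 5 = 31.3333/5 = 6.2667
  S[U,V] = ((1.3333)·(-2) + (2.3333)·(3) + (0.3333)·(-1) + (-4.6667)·(0) + (-0.6667)·(3) + (1.3333)·(-3)) / 5 = -2/5 = -0.4
  S[V,V] = ((-2)·(-2) + (3)·(3) + (-1)·(-1) + (0)·(0) + (3)·(3) + (-3)·(-3)) / 5 = 32/5 = 6.4
  S = [[6.2667, -0.4],
 [-0.4, 6.4]].

Step 3 — invert S. det(S) = 6.2667·6.4 - (-0.4)² = 39.9467.
  S^{-1} = (1/det) · [[d, -b], [-b, a]] = [[0.1602, 0.01],
 [0.01, 0.1569]].

Step 4 — quadratic form (x̄ - mu_0)^T · S^{-1} · (x̄ - mu_0):
  S^{-1} · (x̄ - mu_0) = (0.1368, 0.4773),
  (x̄ - mu_0)^T · [...] = (0.6667)·(0.1368) + (3)·(0.4773) = 1.5231.

Step 5 — scale by n: T² = 6 · 1.5231 = 9.1389.

T² ≈ 9.1389


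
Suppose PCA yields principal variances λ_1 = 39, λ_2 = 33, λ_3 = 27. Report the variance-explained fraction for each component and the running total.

Step 1 — total variance = trace(Sigma) = Σ λ_i = 39 + 33 + 27 = 99.

Step 2 — fraction explained by component i = λ_i / Σ λ:
  PC1: 39/99 = 0.3939
  PC2: 33/99 = 0.3333
  PC3: 27/99 = 0.2727

Step 3 — cumulative fraction after k components = (λ_1 + ... + λ_k) / Σ λ:
  k = 1: 39/99 = 0.3939
  k = 2: (39 + 33)/99 = 72/99 = 0.7273
  k = 3: (39 + 33 + 27)/99 = 99/99 = 1

Summary (fraction, with percent):

explained: PC1 0.3939 (39.39%), PC2 0.3333 (33.33%), PC3 0.2727 (27.27%);  cumulative: 0.3939, 0.7273, 1


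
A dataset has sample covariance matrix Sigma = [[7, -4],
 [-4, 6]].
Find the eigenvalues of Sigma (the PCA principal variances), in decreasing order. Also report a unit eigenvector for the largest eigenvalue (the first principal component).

Step 1 — characteristic polynomial of 2×2 Sigma:
  det(Sigma - λI) = λ² - trace · λ + det = 0.
  trace = 7 + 6 = 13, det = 7·6 - (-4)² = 26.
Step 2 — discriminant:
  Δ = trace² - 4·det = 169 - 104 = 65.
Step 3 — eigenvalues:
  λ = (trace ± √Δ)/2 = (13 ± 8.0623)/2,
  λ_1 = 10.5311,  λ_2 = 2.4689.

Step 4 — unit eigenvector for λ_1: solve (Sigma - λ_1 I)v = 0. First row:
  (7 - 10.5311)·v_x + (-4)·v_y = 0, i.e. (-3.5311)·v_x + (-4)·v_y = 0,
  so v ∝ (b, λ_1 - a) = (-4, 3.5311); multiply by -1 so the first entry is positive: u = (4, -3.5311).
  ||u|| = √((4)² + (-3.5311)²) = √(28.4689) ≈ 5.3356,
  v_1 = u/||u|| ≈ (0.7497, -0.6618) (||v_1|| = 1).

λ_1 = 10.5311,  λ_2 = 2.4689;  v_1 ≈ (0.7497, -0.6618)


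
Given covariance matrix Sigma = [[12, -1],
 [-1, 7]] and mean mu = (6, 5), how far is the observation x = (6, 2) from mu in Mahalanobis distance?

Step 1 — centre the observation: (x - mu) = (0, -3).

Step 2 — invert Sigma. det(Sigma) = 12·7 - (-1)² = 83.
  Sigma^{-1} = (1/det) · [[d, -b], [-b, a]] = [[0.0843, 0.012],
 [0.012, 0.1446]].

Step 3 — form the quadratic (x - mu)^T · Sigma^{-1} · (x - mu):
  Sigma^{-1} · (x - mu) = (-0.0361, -0.4337).
  (x - mu)^T · [Sigma^{-1} · (x - mu)] = (0)·(-0.0361) + (-3)·(-0.4337) = 1.3012.

Step 4 — take square root: d = √(1.3012) ≈ 1.1407.

d(x, mu) = √(1.3012) ≈ 1.1407


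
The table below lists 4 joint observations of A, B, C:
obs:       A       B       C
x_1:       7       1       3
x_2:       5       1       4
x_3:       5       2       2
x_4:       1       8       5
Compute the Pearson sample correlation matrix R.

Step 1 — column means:
  mean(A) = (7 + 5 + 5 + 1) / 4 = 18/4 = 4.5
  mean(B) = (1 + 1 + 2 + 8) / 4 = 12/4 = 3
  mean(C) = (3 + 4 + 2 + 5) / 4 = 14/4 = 3.5

Step 2 — sample variances and covariances s[i,j] = (1/(n-1)) · Σ_k (x_{k,i} - mean_i) · (x_{k,j} - mean_j), with n-1 = 3:
  s[A,A] = ((2.5)·(2.5) + (0.5)·(0.5) + (0.5)·(0.5) + (-3.5)·(-3.5)) / 3 = 19/3 = 6.3333
  s[A,B] = ((2.5)·(-2) + (0.5)·(-2) + (0.5)·(-1) + (-3.5)·(5)) / 3 = -24/3 = -8
  s[A,C] = ((2.5)·(-0.5) + (0.5)·(0.5) + (0.5)·(-1.5) + (-3.5)·(1.5)) / 3 = -7/3 = -2.3333
  s[B,B] = ((-2)·(-2) + (-2)·(-2) + (-1)·(-1) + (5)·(5)) / 3 = 34/3 = 11.3333
  s[B,C] = ((-2)·(-0.5) + (-2)·(0.5) + (-1)·(-1.5) + (5)·(1.5)) / 3 = 9/3 = 3
  s[C,C] = ((-0.5)·(-0.5) + (0.5)·(0.5) + (-1.5)·(-1.5) + (1.5)·(1.5)) / 3 = 5/3 = 1.6667
  Sample standard deviations s_i = √(s[i,i]):
  s(A) = √(6.3333) = 2.5166
  s(B) = √(11.3333) = 3.3665
  s(C) = √(1.6667) = 1.291

Step 3 — r_{ij} = s_{ij} / (s_i · s_j):
  r[A,A] = 1 (diagonal).
  r[A,B] = -8 / (2.5166 · 3.3665) = -8 / 8.4722 = -0.9443
  r[A,C] = -2.3333 / (2.5166 · 1.291) = -2.3333 / 3.2489 = -0.7182
  r[B,B] = 1 (diagonal).
  r[B,C] = 3 / (3.3665 · 1.291) = 3 / 4.3461 = 0.6903
  r[C,C] = 1 (diagonal).

R is symmetric with unit diagonal. Assembling:

R = [[1, -0.9443, -0.7182],
 [-0.9443, 1, 0.6903],
 [-0.7182, 0.6903, 1]]


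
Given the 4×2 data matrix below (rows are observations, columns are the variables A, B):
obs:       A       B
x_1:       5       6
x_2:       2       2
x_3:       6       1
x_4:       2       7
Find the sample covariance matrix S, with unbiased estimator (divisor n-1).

Step 1 — column means:
  mean(A) = (5 + 2 + 6 + 2) / 4 = 15/4 = 3.75
  mean(B) = (6 + 2 + 1 + 7) / 4 = 16/4 = 4

Step 2 — sample covariance S[i,j] = (1/(n-1)) · Σ_k (x_{k,i} - mean_i) · (x_{k,j} - mean_j), with n-1 = 3.
  S[A,A] = ((1.25)·(1.25) + (-1.75)·(-1.75) + (2.25)·(2.25) + (-1.75)·(-1.75)) / 3 = 12.75/3 = 4.25
  S[A,B] = ((1.25)·(2) + (-1.75)·(-2) + (2.25)·(-3) + (-1.75)·(3)) / 3 = -6/3 = -2
  S[B,B] = ((2)·(2) + (-2)·(-2) + (-3)·(-3) + (3)·(3)) / 3 = 26/3 = 8.6667

S is symmetric (S[j,i] = S[i,j]). Assembling:

S = [[4.25, -2],
 [-2, 8.6667]]


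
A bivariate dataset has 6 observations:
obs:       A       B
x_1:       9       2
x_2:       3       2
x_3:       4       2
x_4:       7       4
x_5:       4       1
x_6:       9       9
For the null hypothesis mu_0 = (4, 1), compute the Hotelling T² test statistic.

Step 1 — sample mean vector:
  mean(A) = (9 + 3 + 4 + 7 + 4 + 9) / 6 = 36/6 = 6
  mean(B) = (2 + 2 + 2 + 4 + 1 + 9) / 6 = 20/6 = 3.3333
  x̄ = (6, 3.3333),  deviation x̄ - mu_0 = (6, 3.3333) - (4, 1) = (2, 2.3333).

Step 2 — sample covariance matrix, S[i,j] = (1/(n-1)) · Σ_k (x_{k,i} - mean_i) · (x_{k,j} - mean_j), divisor n-1 = 5:
  S[A,A] = ((3)·(3) + (-3)·(-3) + (-2)·(-2) + (1)·(1) + (-2)·(-2) + (3)·(3)) / 5 = 36/5 = 7.2
  S[A,B] = ((3)·(-1.3333) + (-3)·(-1.3333) + (-2)·(-1.3333) + (1)·(0.6667) + (-2)·(-2.3333) + (3)·(5.6667)) / 5 = 25/5 = 5
  S[B,B] = ((-1.3333)·(-1.3333) + (-1.3333)·(-1.3333) + (-1.3333)·(-1.3333) + (0.6667)·(0.6667) + (-2.3333)·(-2.3333) + (5.6667)·(5.6667)) / 5 = 43.3333/5 = 8.6667
  S = [[7.2, 5],
 [5, 8.6667]].

Step 3 — invert S. det(S) = 7.2·8.6667 - (5)² = 37.4.
  S^{-1} = (1/det) · [[d, -b], [-b, a]] = [[0.2317, -0.1337],
 [-0.1337, 0.1925]].

Step 4 — quadratic form (x̄ - mu_0)^T · S^{-1} · (x̄ - mu_0):
  S^{-1} · (x̄ - mu_0) = (0.1515, 0.1818),
  (x̄ - mu_0)^T · [...] = (2)·(0.1515) + (2.3333)·(0.1818) = 0.7273.

Step 5 — scale by n: T² = 6 · 0.7273 = 4.3636.

T² ≈ 4.3636


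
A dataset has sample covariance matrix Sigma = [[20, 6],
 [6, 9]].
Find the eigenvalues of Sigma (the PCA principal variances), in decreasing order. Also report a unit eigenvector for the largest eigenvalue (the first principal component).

Step 1 — characteristic polynomial of 2×2 Sigma:
  det(Sigma - λI) = λ² - trace · λ + det = 0.
  trace = 20 + 9 = 29, det = 20·9 - (6)² = 144.
Step 2 — discriminant:
  Δ = trace² - 4·det = 841 - 576 = 265.
Step 3 — eigenvalues:
  λ = (trace ± √Δ)/2 = (29 ± 16.2788)/2,
  λ_1 = 22.6394,  λ_2 = 6.3606.

Step 4 — unit eigenvector for λ_1: solve (Sigma - λ_1 I)v = 0. First row:
  (20 - 22.6394)·v_x + (6)·v_y = 0, i.e. (-2.6394)·v_x + (6)·v_y = 0,
  so v ∝ (b, λ_1 - a) = (6, 2.6394) = u.
  ||u|| = √((6)² + (2.6394)²) = √(42.9665) ≈ 6.5549,
  v_1 = u/||u|| ≈ (0.9153, 0.4027) (||v_1|| = 1).

λ_1 = 22.6394,  λ_2 = 6.3606;  v_1 ≈ (0.9153, 0.4027)


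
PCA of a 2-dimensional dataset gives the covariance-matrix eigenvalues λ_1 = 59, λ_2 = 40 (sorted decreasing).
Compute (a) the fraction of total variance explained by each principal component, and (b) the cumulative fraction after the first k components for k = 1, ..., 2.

Step 1 — total variance = trace(Sigma) = Σ λ_i = 59 + 40 = 99.

Step 2 — fraction explained by component i = λ_i / Σ λ:
  PC1: 59/99 = 0.596
  PC2: 40/99 = 0.404

Step 3 — cumulative fraction after k components = (λ_1 + ... + λ_k) / Σ λ:
  k = 1: 59/99 = 0.596
  k = 2: (59 + 40)/99 = 99/99 = 1

Summary (fraction, with percent):

explained: PC1 0.596 (59.6%), PC2 0.404 (40.4%);  cumulative: 0.596, 1


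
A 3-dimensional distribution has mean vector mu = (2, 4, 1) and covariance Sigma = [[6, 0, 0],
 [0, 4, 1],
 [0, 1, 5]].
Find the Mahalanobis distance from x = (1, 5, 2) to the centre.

Step 1 — centre the observation: (x - mu) = (-1, 1, 1).

Step 2 — invert Sigma (cofactor / det for 3×3, or solve directly):
  Sigma^{-1} = [[0.1667, 0, 0],
 [0, 0.2632, -0.0526],
 [0, -0.0526, 0.2105]].

Step 3 — form the quadratic (x - mu)^T · Sigma^{-1} · (x - mu):
  Sigma^{-1} · (x - mu) = (-0.1667, 0.2105, 0.1579).
  (x - mu)^T · [Sigma^{-1} · (x - mu)] = (-1)·(-0.1667) + (1)·(0.2105) + (1)·(0.1579) = 0.5351.

Step 4 — take square root: d = √(0.5351) ≈ 0.7315.

d(x, mu) = √(0.5351) ≈ 0.7315


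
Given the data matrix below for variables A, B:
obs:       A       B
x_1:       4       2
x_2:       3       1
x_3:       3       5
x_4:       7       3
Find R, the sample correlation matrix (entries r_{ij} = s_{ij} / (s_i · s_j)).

Step 1 — column means:
  mean(A) = (4 + 3 + 3 + 7) / 4 = 17/4 = 4.25
  mean(B) = (2 + 1 + 5 + 3) / 4 = 11/4 = 2.75

Step 2 — sample variances and covariances s[i,j] = (1/(n-1)) · Σ_k (x_{k,i} - mean_i) · (x_{k,j} - mean_j), with n-1 = 3:
  s[A,A] = ((-0.25)·(-0.25) + (-1.25)·(-1.25) + (-1.25)·(-1.25) + (2.75)·(2.75)) / 3 = 10.75/3 = 3.5833
  s[A,B] = ((-0.25)·(-0.75) + (-1.25)·(-1.75) + (-1.25)·(2.25) + (2.75)·(0.25)) / 3 = 0.25/3 = 0.0833
  s[B,B] = ((-0.75)·(-0.75) + (-1.75)·(-1.75) + (2.25)·(2.25) + (0.25)·(0.25)) / 3 = 8.75/3 = 2.9167
  Sample standard deviations s_i = √(s[i,i]):
  s(A) = √(3.5833) = 1.893
  s(B) = √(2.9167) = 1.7078

Step 3 — r_{ij} = s_{ij} / (s_i · s_j):
  r[A,A] = 1 (diagonal).
  r[A,B] = 0.0833 / (1.893 · 1.7078) = 0.0833 / 3.2329 = 0.0258
  r[B,B] = 1 (diagonal).

R is symmetric with unit diagonal. Assembling:

R = [[1, 0.0258],
 [0.0258, 1]]


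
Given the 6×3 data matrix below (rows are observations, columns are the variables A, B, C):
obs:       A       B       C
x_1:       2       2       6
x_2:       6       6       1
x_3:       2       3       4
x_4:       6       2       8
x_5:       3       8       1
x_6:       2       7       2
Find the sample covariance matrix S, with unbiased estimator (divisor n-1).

Step 1 — column means:
  mean(A) = (2 + 6 + 2 + 6 + 3 + 2) / 6 = 21/6 = 3.5
  mean(B) = (2 + 6 + 3 + 2 + 8 + 7) / 6 = 28/6 = 4.6667
  mean(C) = (6 + 1 + 4 + 8 + 1 + 2) / 6 = 22/6 = 3.6667

Step 2 — sample covariance S[i,j] = (1/(n-1)) · Σ_k (x_{k,i} - mean_i) · (x_{k,j} - mean_j), with n-1 = 5.
  S[A,A] = ((-1.5)·(-1.5) + (2.5)·(2.5) + (-1.5)·(-1.5) + (2.5)·(2.5) + (-0.5)·(-0.5) + (-1.5)·(-1.5)) / 5 = 19.5/5 = 3.9
  S[A,B] = ((-1.5)·(-2.6667) + (2.5)·(1.3333) + (-1.5)·(-1.6667) + (2.5)·(-2.6667) + (-0.5)·(3.3333) + (-1.5)·(2.3333)) / 5 = -2/5 = -0.4
  S[A,C] = ((-1.5)·(2.3333) + (2.5)·(-2.6667) + (-1.5)·(0.3333) + (2.5)·(4.3333) + (-0.5)·(-2.6667) + (-1.5)·(-1.6667)) / 5 = 4/5 = 0.8
  S[B,B] = ((-2.6667)·(-2.6667) + (1.3333)·(1.3333) + (-1.6667)·(-1.6667) + (-2.6667)·(-2.6667) + (3.3333)·(3.3333) + (2.3333)·(2.3333)) / 5 = 35.3333/5 = 7.0667
  S[B,C] = ((-2.6667)·(2.3333) + (1.3333)·(-2.6667) + (-1.6667)·(0.3333) + (-2.6667)·(4.3333) + (3.3333)·(-2.6667) + (2.3333)·(-1.6667)) / 5 = -34.6667/5 = -6.9333
  S[C,C] = ((2.3333)·(2.3333) + (-2.6667)·(-2.6667) + (0.3333)·(0.3333) + (4.3333)·(4.3333) + (-2.6667)·(-2.6667) + (-1.6667)·(-1.6667)) / 5 = 41.3333/5 = 8.2667

S is symmetric (S[j,i] = S[i,j]). Assembling:

S = [[3.9, -0.4, 0.8],
 [-0.4, 7.0667, -6.9333],
 [0.8, -6.9333, 8.2667]]


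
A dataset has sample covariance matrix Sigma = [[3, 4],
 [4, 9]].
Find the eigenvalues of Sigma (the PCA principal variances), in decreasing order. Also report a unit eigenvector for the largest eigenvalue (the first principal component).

Step 1 — characteristic polynomial of 2×2 Sigma:
  det(Sigma - λI) = λ² - trace · λ + det = 0.
  trace = 3 + 9 = 12, det = 3·9 - (4)² = 11.
Step 2 — discriminant:
  Δ = trace² - 4·det = 144 - 44 = 100.
Step 3 — eigenvalues:
  λ = (trace ± √Δ)/2 = (12 ± 10)/2,
  λ_1 = 11,  λ_2 = 1.

Step 4 — unit eigenvector for λ_1: solve (Sigma - λ_1 I)v = 0. First row:
  (3 - 11)·v_x + (4)·v_y = 0, i.e. (-8)·v_x + (4)·v_y = 0,
  so v ∝ (b, λ_1 - a) = (4, 8) = u.
  ||u|| = √((4)² + (8)²) = √(80) ≈ 8.9443,
  v_1 = u/||u|| ≈ (0.4472, 0.8944) (||v_1|| = 1).

λ_1 = 11,  λ_2 = 1;  v_1 ≈ (0.4472, 0.8944)


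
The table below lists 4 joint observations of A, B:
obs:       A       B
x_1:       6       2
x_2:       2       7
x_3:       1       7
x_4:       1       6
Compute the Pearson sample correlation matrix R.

Step 1 — column means:
  mean(A) = (6 + 2 + 1 + 1) / 4 = 10/4 = 2.5
  mean(B) = (2 + 7 + 7 + 6) / 4 = 22/4 = 5.5

Step 2 — sample variances and covariances s[i,j] = (1/(n-1)) · Σ_k (x_{k,i} - mean_i) · (x_{k,j} - mean_j), with n-1 = 3:
  s[A,A] = ((3.5)·(3.5) + (-0.5)·(-0.5) + (-1.5)·(-1.5) + (-1.5)·(-1.5)) / 3 = 17/3 = 5.6667
  s[A,B] = ((3.5)·(-3.5) + (-0.5)·(1.5) + (-1.5)·(1.5) + (-1.5)·(0.5)) / 3 = -16/3 = -5.3333
  s[B,B] = ((-3.5)·(-3.5) + (1.5)·(1.5) + (1.5)·(1.5) + (0.5)·(0.5)) / 3 = 17/3 = 5.6667
  Sample standard deviations s_i = √(s[i,i]):
  s(A) = √(5.6667) = 2.3805
  s(B) = √(5.6667) = 2.3805

Step 3 — r_{ij} = s_{ij} / (s_i · s_j):
  r[A,A] = 1 (diagonal).
  r[A,B] = -5.3333 / (2.3805 · 2.3805) = -5.3333 / 5.6667 = -0.9412
  r[B,B] = 1 (diagonal).

R is symmetric with unit diagonal. Assembling:

R = [[1, -0.9412],
 [-0.9412, 1]]


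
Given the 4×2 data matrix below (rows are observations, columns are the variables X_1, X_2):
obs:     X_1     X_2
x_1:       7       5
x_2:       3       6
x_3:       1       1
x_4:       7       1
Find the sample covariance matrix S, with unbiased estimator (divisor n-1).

Step 1 — column means:
  mean(X_1) = (7 + 3 + 1 + 7) / 4 = 18/4 = 4.5
  mean(X_2) = (5 + 6 + 1 + 1) / 4 = 13/4 = 3.25

Step 2 — sample covariance S[i,j] = (1/(n-1)) · Σ_k (x_{k,i} - mean_i) · (x_{k,j} - mean_j), with n-1 = 3.
  S[X_1,X_1] = ((2.5)·(2.5) + (-1.5)·(-1.5) + (-3.5)·(-3.5) + (2.5)·(2.5)) / 3 = 27/3 = 9
  S[X_1,X_2] = ((2.5)·(1.75) + (-1.5)·(2.75) + (-3.5)·(-2.25) + (2.5)·(-2.25)) / 3 = 2.5/3 = 0.8333
  S[X_2,X_2] = ((1.75)·(1.75) + (2.75)·(2.75) + (-2.25)·(-2.25) + (-2.25)·(-2.25)) / 3 = 20.75/3 = 6.9167

S is symmetric (S[j,i] = S[i,j]). Assembling:

S = [[9, 0.8333],
 [0.8333, 6.9167]]


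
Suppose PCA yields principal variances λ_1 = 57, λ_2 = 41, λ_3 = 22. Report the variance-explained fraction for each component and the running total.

Step 1 — total variance = trace(Sigma) = Σ λ_i = 57 + 41 + 22 = 120.

Step 2 — fraction explained by component i = λ_i / Σ λ:
  PC1: 57/120 = 0.475
  PC2: 41/120 = 0.3417
  PC3: 22/120 = 0.1833

Step 3 — cumulative fraction after k components = (λ_1 + ... + λ_k) / Σ λ:
  k = 1: 57/120 = 0.475
  k = 2: (57 + 41)/120 = 98/120 = 0.8167
  k = 3: (57 + 41 + 22)/120 = 120/120 = 1

Summary (fraction, with percent):

explained: PC1 0.475 (47.5%), PC2 0.3417 (34.17%), PC3 0.1833 (18.33%);  cumulative: 0.475, 0.8167, 1


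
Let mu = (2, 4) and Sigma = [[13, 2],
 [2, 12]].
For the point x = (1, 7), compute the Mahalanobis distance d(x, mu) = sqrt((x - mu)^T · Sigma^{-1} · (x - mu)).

Step 1 — centre the observation: (x - mu) = (-1, 3).

Step 2 — invert Sigma. det(Sigma) = 13·12 - (2)² = 152.
  Sigma^{-1} = (1/det) · [[d, -b], [-b, a]] = [[0.0789, -0.0132],
 [-0.0132, 0.0855]].

Step 3 — form the quadratic (x - mu)^T · Sigma^{-1} · (x - mu):
  Sigma^{-1} · (x - mu) = (-0.1184, 0.2697).
  (x - mu)^T · [Sigma^{-1} · (x - mu)] = (-1)·(-0.1184) + (3)·(0.2697) = 0.9276.

Step 4 — take square root: d = √(0.9276) ≈ 0.9631.

d(x, mu) = √(0.9276) ≈ 0.9631


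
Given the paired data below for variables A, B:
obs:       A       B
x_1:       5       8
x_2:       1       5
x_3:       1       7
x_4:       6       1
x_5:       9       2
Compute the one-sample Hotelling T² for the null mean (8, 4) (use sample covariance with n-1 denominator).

Step 1 — sample mean vector:
  mean(A) = (5 + 1 + 1 + 6 + 9) / 5 = 22/5 = 4.4
  mean(B) = (8 + 5 + 7 + 1 + 2) / 5 = 23/5 = 4.6
  x̄ = (4.4, 4.6),  deviation x̄ - mu_0 = (4.4, 4.6) - (8, 4) = (-3.6, 0.6).

Step 2 — sample covariance matrix, S[i,j] = (1/(n-1)) · Σ_k (x_{k,i} - mean_i) · (x_{k,j} - mean_j), divisor n-1 = 4:
  S[A,A] = ((0.6)·(0.6) + (-3.4)·(-3.4) + (-3.4)·(-3.4) + (1.6)·(1.6) + (4.6)·(4.6)) / 4 = 47.2/4 = 11.8
  S[A,B] = ((0.6)·(3.4) + (-3.4)·(0.4) + (-3.4)·(2.4) + (1.6)·(-3.6) + (4.6)·(-2.6)) / 4 = -25.2/4 = -6.3
  S[B,B] = ((3.4)·(3.4) + (0.4)·(0.4) + (2.4)·(2.4) + (-3.6)·(-3.6) + (-2.6)·(-2.6)) / 4 = 37.2/4 = 9.3
  S = [[11.8, -6.3],
 [-6.3, 9.3]].

Step 3 — invert S. det(S) = 11.8·9.3 - (-6.3)² = 70.05.
  S^{-1} = (1/det) · [[d, -b], [-b, a]] = [[0.1328, 0.0899],
 [0.0899, 0.1685]].

Step 4 — quadratic form (x̄ - mu_0)^T · S^{-1} · (x̄ - mu_0):
  S^{-1} · (x̄ - mu_0) = (-0.424, -0.2227),
  (x̄ - mu_0)^T · [...] = (-3.6)·(-0.424) + (0.6)·(-0.2227) = 1.3927.

Step 5 — scale by n: T² = 5 · 1.3927 = 6.9636.

T² ≈ 6.9636


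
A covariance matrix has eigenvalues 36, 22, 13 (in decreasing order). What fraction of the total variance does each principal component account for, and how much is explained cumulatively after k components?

Step 1 — total variance = trace(Sigma) = Σ λ_i = 36 + 22 + 13 = 71.

Step 2 — fraction explained by component i = λ_i / Σ λ:
  PC1: 36/71 = 0.507
  PC2: 22/71 = 0.3099
  PC3: 13/71 = 0.1831

Step 3 — cumulative fraction after k components = (λ_1 + ... + λ_k) / Σ λ:
  k = 1: 36/71 = 0.507
  k = 2: (36 + 22)/71 = 58/71 = 0.8169
  k = 3: (36 + 22 + 13)/71 = 71/71 = 1

Summary (fraction, with percent):

explained: PC1 0.507 (50.7%), PC2 0.3099 (30.99%), PC3 0.1831 (18.31%);  cumulative: 0.507, 0.8169, 1


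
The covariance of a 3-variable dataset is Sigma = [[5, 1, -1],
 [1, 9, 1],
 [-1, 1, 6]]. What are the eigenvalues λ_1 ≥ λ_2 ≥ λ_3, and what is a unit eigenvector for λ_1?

Step 1 — characteristic polynomial p(λ) = det(λI - Sigma) = λ³ - tr·λ² + c_1·λ - det, where tr = trace, c_1 = sum of the principal 2×2 minors, det = det(Sigma):
  tr = 5 + 9 + 6 = 20,
  c_1 = (5·9 - (1)²) + (5·6 - (-1)²) + (9·6 - (1)²) = 44 + 29 + 53 = 126,
  det = 5·(9·6 - (1)²) - (1)·((1)·6 - (1)·(-1)) + (-1)·((1)·(1) - 9·(-1)) = 5·(53) - (1)·(7) + (-1)·(10) = 248.
  So p(λ) = λ³ - 20λ² + 126λ - 248.
Step 2 — look for an integer root (rational root theorem: any rational root is an integer divisor of 248). Testing λ = 4:
  p(4) = 64 - 320 + 504 - 248 = 0  ✓
  Dividing out (λ - 4): p(λ) = (λ - 4)(λ² - 16λ + 62).
Step 3 — remaining eigenvalues from the quadratic λ² - 16λ + 62 = 0:
  Δ = 16² - 4·62 = 256 - 248 = 8,  λ = (16 ± √8)/2 = (16 ± 2.8284)/2 ≈ 9.4142 or 6.5858.
  Sorted: λ_1 = 9.4142,  λ_2 = 6.5858,  λ_3 = 4  (check: sum = 20 = tr ✓).

Step 4 — unit eigenvector for λ_1 ≈ 9.4142: v spans the null space of (Sigma - λ_1 I), whose rows are
  r_1 = (-4.4142, 1, -1),  r_2 = (1, -0.4142, 1),  r_3 = (-1, 1, -3.4142).
  v is orthogonal to every row, so take v ∝ r_1 × r_2 = ((1)·(1) - (-1)·(-0.4142), (-1)·(1) - (-4.4142)·(1), (-4.4142)·(-0.4142) - (1)·(1)) ≈ (0.5858, 3.4142, 0.8284).
  Let u = (0.5858, 3.4142, 0.8284).
  ||u|| = √((0.5858)² + (3.4142)² + (0.8284)²) = √(12.6863) ≈ 3.5618,  v_1 = u/||u|| ≈ (0.1645, 0.9586, 0.2326) (||v_1|| = 1).

λ_1 = 9.4142,  λ_2 = 6.5858,  λ_3 = 4;  v_1 ≈ (0.1645, 0.9586, 0.2326)


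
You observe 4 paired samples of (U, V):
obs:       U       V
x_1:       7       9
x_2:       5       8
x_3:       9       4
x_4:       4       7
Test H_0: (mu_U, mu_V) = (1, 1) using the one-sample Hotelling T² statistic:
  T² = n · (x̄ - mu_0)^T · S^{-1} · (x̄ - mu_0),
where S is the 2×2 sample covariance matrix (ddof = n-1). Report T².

Step 1 — sample mean vector:
  mean(U) = (7 + 5 + 9 + 4) / 4 = 25/4 = 6.25
  mean(V) = (9 + 8 + 4 + 7) / 4 = 28/4 = 7
  x̄ = (6.25, 7),  deviation x̄ - mu_0 = (6.25, 7) - (1, 1) = (5.25, 6).

Step 2 — sample covariance matrix, S[i,j] = (1/(n-1)) · Σ_k (x_{k,i} - mean_i) · (x_{k,j} - mean_j), divisor n-1 = 3:
  S[U,U] = ((0.75)·(0.75) + (-1.25)·(-1.25) + (2.75)·(2.75) + (-2.25)·(-2.25)) / 3 = 14.75/3 = 4.9167
  S[U,V] = ((0.75)·(2) + (-1.25)·(1) + (2.75)·(-3) + (-2.25)·(0)) / 3 = -8/3 = -2.6667
  S[V,V] = ((2)·(2) + (1)·(1) + (-3)·(-3) + (0)·(0)) / 3 = 14/3 = 4.6667
  S = [[4.9167, -2.6667],
 [-2.6667, 4.6667]].

Step 3 — invert S. det(S) = 4.9167·4.6667 - (-2.6667)² = 15.8333.
  S^{-1} = (1/det) · [[d, -b], [-b, a]] = [[0.2947, 0.1684],
 [0.1684, 0.3105]].

Step 4 — quadratic form (x̄ - mu_0)^T · S^{-1} · (x̄ - mu_0):
  S^{-1} · (x̄ - mu_0) = (2.5579, 2.7474),
  (x̄ - mu_0)^T · [...] = (5.25)·(2.5579) + (6)·(2.7474) = 29.9132.

Step 5 — scale by n: T² = 4 · 29.9132 = 119.6526.

T² ≈ 119.6526


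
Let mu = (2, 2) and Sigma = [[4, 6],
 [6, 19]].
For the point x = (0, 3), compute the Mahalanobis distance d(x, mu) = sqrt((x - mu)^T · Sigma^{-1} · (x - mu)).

Step 1 — centre the observation: (x - mu) = (-2, 1).

Step 2 — invert Sigma. det(Sigma) = 4·19 - (6)² = 40.
  Sigma^{-1} = (1/det) · [[d, -b], [-b, a]] = [[0.475, -0.15],
 [-0.15, 0.1]].

Step 3 — form the quadratic (x - mu)^T · Sigma^{-1} · (x - mu):
  Sigma^{-1} · (x - mu) = (-1.1, 0.4).
  (x - mu)^T · [Sigma^{-1} · (x - mu)] = (-2)·(-1.1) + (1)·(0.4) = 2.6.

Step 4 — take square root: d = √(2.6) ≈ 1.6125.

d(x, mu) = √(2.6) ≈ 1.6125


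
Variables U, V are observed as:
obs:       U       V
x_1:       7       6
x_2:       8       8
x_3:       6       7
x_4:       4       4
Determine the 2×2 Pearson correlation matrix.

Step 1 — column means:
  mean(U) = (7 + 8 + 6 + 4) / 4 = 25/4 = 6.25
  mean(V) = (6 + 8 + 7 + 4) / 4 = 25/4 = 6.25

Step 2 — sample variances and covariances s[i,j] = (1/(n-1)) · Σ_k (x_{k,i} - mean_i) · (x_{k,j} - mean_j), with n-1 = 3:
  s[U,U] = ((0.75)·(0.75) + (1.75)·(1.75) + (-0.25)·(-0.25) + (-2.25)·(-2.25)) / 3 = 8.75/3 = 2.9167
  s[U,V] = ((0.75)·(-0.25) + (1.75)·(1.75) + (-0.25)·(0.75) + (-2.25)·(-2.25)) / 3 = 7.75/3 = 2.5833
  s[V,V] = ((-0.25)·(-0.25) + (1.75)·(1.75) + (0.75)·(0.75) + (-2.25)·(-2.25)) / 3 = 8.75/3 = 2.9167
  Sample standard deviations s_i = √(s[i,i]):
  s(U) = √(2.9167) = 1.7078
  s(V) = √(2.9167) = 1.7078

Step 3 — r_{ij} = s_{ij} / (s_i · s_j):
  r[U,U] = 1 (diagonal).
  r[U,V] = 2.5833 / (1.7078 · 1.7078) = 2.5833 / 2.9167 = 0.8857
  r[V,V] = 1 (diagonal).

R is symmetric with unit diagonal. Assembling:

R = [[1, 0.8857],
 [0.8857, 1]]


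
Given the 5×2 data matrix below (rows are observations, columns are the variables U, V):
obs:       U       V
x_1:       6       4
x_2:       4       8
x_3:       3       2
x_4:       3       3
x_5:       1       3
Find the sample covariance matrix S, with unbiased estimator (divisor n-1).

Step 1 — column means:
  mean(U) = (6 + 4 + 3 + 3 + 1) / 5 = 17/5 = 3.4
  mean(V) = (4 + 8 + 2 + 3 + 3) / 5 = 20/5 = 4

Step 2 — sample covariance S[i,j] = (1/(n-1)) · Σ_k (x_{k,i} - mean_i) · (x_{k,j} - mean_j), with n-1 = 4.
  S[U,U] = ((2.6)·(2.6) + (0.6)·(0.6) + (-0.4)·(-0.4) + (-0.4)·(-0.4) + (-2.4)·(-2.4)) / 4 = 13.2/4 = 3.3
  S[U,V] = ((2.6)·(0) + (0.6)·(4) + (-0.4)·(-2) + (-0.4)·(-1) + (-2.4)·(-1)) / 4 = 6/4 = 1.5
  S[V,V] = ((0)·(0) + (4)·(4) + (-2)·(-2) + (-1)·(-1) + (-1)·(-1)) / 4 = 22/4 = 5.5

S is symmetric (S[j,i] = S[i,j]). Assembling:

S = [[3.3, 1.5],
 [1.5, 5.5]]


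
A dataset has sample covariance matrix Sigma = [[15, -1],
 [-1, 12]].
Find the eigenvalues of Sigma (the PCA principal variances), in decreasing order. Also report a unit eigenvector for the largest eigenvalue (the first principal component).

Step 1 — characteristic polynomial of 2×2 Sigma:
  det(Sigma - λI) = λ² - trace · λ + det = 0.
  trace = 15 + 12 = 27, det = 15·12 - (-1)² = 179.
Step 2 — discriminant:
  Δ = trace² - 4·det = 729 - 716 = 13.
Step 3 — eigenvalues:
  λ = (trace ± √Δ)/2 = (27 ± 3.6056)/2,
  λ_1 = 15.3028,  λ_2 = 11.6972.

Step 4 — unit eigenvector for λ_1: solve (Sigma - λ_1 I)v = 0. First row:
  (15 - 15.3028)·v_x + (-1)·v_y = 0, i.e. (-0.3028)·v_x + (-1)·v_y = 0,
  so v ∝ (b, λ_1 - a) = (-1, 0.3028); multiply by -1 so the first entry is positive: u = (1, -0.3028).
  ||u|| = √((1)² + (-0.3028)²) = √(1.0917) ≈ 1.0448,
  v_1 = u/||u|| ≈ (0.9571, -0.2898) (||v_1|| = 1).

λ_1 = 15.3028,  λ_2 = 11.6972;  v_1 ≈ (0.9571, -0.2898)


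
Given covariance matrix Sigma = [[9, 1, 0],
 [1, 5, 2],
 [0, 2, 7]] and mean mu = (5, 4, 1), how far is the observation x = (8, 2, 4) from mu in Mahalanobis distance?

Step 1 — centre the observation: (x - mu) = (3, -2, 3).

Step 2 — invert Sigma (cofactor / det for 3×3, or solve directly):
  Sigma^{-1} = [[0.114, -0.0257, 0.0074],
 [-0.0257, 0.2316, -0.0662],
 [0.0074, -0.0662, 0.1618]].

Step 3 — form the quadratic (x - mu)^T · Sigma^{-1} · (x - mu):
  Sigma^{-1} · (x - mu) = (0.4154, -0.739, 0.6397).
  (x - mu)^T · [Sigma^{-1} · (x - mu)] = (3)·(0.4154) + (-2)·(-0.739) + (3)·(0.6397) = 4.6434.

Step 4 — take square root: d = √(4.6434) ≈ 2.1549.

d(x, mu) = √(4.6434) ≈ 2.1549


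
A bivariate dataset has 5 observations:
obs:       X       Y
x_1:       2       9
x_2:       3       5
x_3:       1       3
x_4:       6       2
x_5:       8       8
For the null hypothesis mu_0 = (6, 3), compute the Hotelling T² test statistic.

Step 1 — sample mean vector:
  mean(X) = (2 + 3 + 1 + 6 + 8) / 5 = 20/5 = 4
  mean(Y) = (9 + 5 + 3 + 2 + 8) / 5 = 27/5 = 5.4
  x̄ = (4, 5.4),  deviation x̄ - mu_0 = (4, 5.4) - (6, 3) = (-2, 2.4).

Step 2 — sample covariance matrix, S[i,j] = (1/(n-1)) · Σ_k (x_{k,i} - mean_i) · (x_{k,j} - mean_j), divisor n-1 = 4:
  S[X,X] = ((-2)·(-2) + (-1)·(-1) + (-3)·(-3) + (2)·(2) + (4)·(4)) / 4 = 34/4 = 8.5
  S[X,Y] = ((-2)·(3.6) + (-1)·(-0.4) + (-3)·(-2.4) + (2)·(-3.4) + (4)·(2.6)) / 4 = 4/4 = 1
  S[Y,Y] = ((3.6)·(3.6) + (-0.4)·(-0.4) + (-2.4)·(-2.4) + (-3.4)·(-3.4) + (2.6)·(2.6)) / 4 = 37.2/4 = 9.3
  S = [[8.5, 1],
 [1, 9.3]].

Step 3 — invert S. det(S) = 8.5·9.3 - (1)² = 78.05.
  S^{-1} = (1/det) · [[d, -b], [-b, a]] = [[0.1192, -0.0128],
 [-0.0128, 0.1089]].

Step 4 — quadratic form (x̄ - mu_0)^T · S^{-1} · (x̄ - mu_0):
  S^{-1} · (x̄ - mu_0) = (-0.2691, 0.287),
  (x̄ - mu_0)^T · [...] = (-2)·(-0.2691) + (2.4)·(0.287) = 1.2269.

Step 5 — scale by n: T² = 5 · 1.2269 = 6.1345.

T² ≈ 6.1345


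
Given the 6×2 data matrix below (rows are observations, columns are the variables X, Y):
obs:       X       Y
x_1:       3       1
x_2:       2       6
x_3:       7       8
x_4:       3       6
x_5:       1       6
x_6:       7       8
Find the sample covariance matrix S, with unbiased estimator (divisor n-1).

Step 1 — column means:
  mean(X) = (3 + 2 + 7 + 3 + 1 + 7) / 6 = 23/6 = 3.8333
  mean(Y) = (1 + 6 + 8 + 6 + 6 + 8) / 6 = 35/6 = 5.8333

Step 2 — sample covariance S[i,j] = (1/(n-1)) · Σ_k (x_{k,i} - mean_i) · (x_{k,j} - mean_j), with n-1 = 5.
  S[X,X] = ((-0.8333)·(-0.8333) + (-1.8333)·(-1.8333) + (3.1667)·(3.1667) + (-0.8333)·(-0.8333) + (-2.8333)·(-2.8333) + (3.1667)·(3.1667)) / 5 = 32.8333/5 = 6.5667
  S[X,Y] = ((-0.8333)·(-4.8333) + (-1.8333)·(0.1667) + (3.1667)·(2.1667) + (-0.8333)·(0.1667) + (-2.8333)·(0.1667) + (3.1667)·(2.1667)) / 5 = 16.8333/5 = 3.3667
  S[Y,Y] = ((-4.8333)·(-4.8333) + (0.1667)·(0.1667) + (2.1667)·(2.1667) + (0.1667)·(0.1667) + (0.1667)·(0.1667) + (2.1667)·(2.1667)) / 5 = 32.8333/5 = 6.5667

S is symmetric (S[j,i] = S[i,j]). Assembling:

S = [[6.5667, 3.3667],
 [3.3667, 6.5667]]


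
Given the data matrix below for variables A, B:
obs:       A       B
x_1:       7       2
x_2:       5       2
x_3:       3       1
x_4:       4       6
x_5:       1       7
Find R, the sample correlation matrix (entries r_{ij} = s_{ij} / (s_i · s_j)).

Step 1 — column means:
  mean(A) = (7 + 5 + 3 + 4 + 1) / 5 = 20/5 = 4
  mean(B) = (2 + 2 + 1 + 6 + 7) / 5 = 18/5 = 3.6

Step 2 — sample variances and covariances s[i,j] = (1/(n-1)) · Σ_k (x_{k,i} - mean_i) · (x_{k,j} - mean_j), with n-1 = 4:
  s[A,A] = ((3)·(3) + (1)·(1) + (-1)·(-1) + (0)·(0) + (-3)·(-3)) / 4 = 20/4 = 5
  s[A,B] = ((3)·(-1.6) + (1)·(-1.6) + (-1)·(-2.6) + (0)·(2.4) + (-3)·(3.4)) / 4 = -14/4 = -3.5
  s[B,B] = ((-1.6)·(-1.6) + (-1.6)·(-1.6) + (-2.6)·(-2.6) + (2.4)·(2.4) + (3.4)·(3.4)) / 4 = 29.2/4 = 7.3
  Sample standard deviations s_i = √(s[i,i]):
  s(A) = √(5) = 2.2361
  s(B) = √(7.3) = 2.7019

Step 3 — r_{ij} = s_{ij} / (s_i · s_j):
  r[A,A] = 1 (diagonal).
  r[A,B] = -3.5 / (2.2361 · 2.7019) = -3.5 / 6.0415 = -0.5793
  r[B,B] = 1 (diagonal).

R is symmetric with unit diagonal. Assembling:

R = [[1, -0.5793],
 [-0.5793, 1]]


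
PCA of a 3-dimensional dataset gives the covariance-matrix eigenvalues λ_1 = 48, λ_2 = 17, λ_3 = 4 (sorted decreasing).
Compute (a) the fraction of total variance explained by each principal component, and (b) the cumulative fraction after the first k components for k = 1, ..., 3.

Step 1 — total variance = trace(Sigma) = Σ λ_i = 48 + 17 + 4 = 69.

Step 2 — fraction explained by component i = λ_i / Σ λ:
  PC1: 48/69 = 0.6957
  PC2: 17/69 = 0.2464
  PC3: 4/69 = 0.058

Step 3 — cumulative fraction after k components = (λ_1 + ... + λ_k) / Σ λ:
  k = 1: 48/69 = 0.6957
  k = 2: (48 + 17)/69 = 65/69 = 0.942
  k = 3: (48 + 17 + 4)/69 = 69/69 = 1

Summary (fraction, with percent):

explained: PC1 0.6957 (69.57%), PC2 0.2464 (24.64%), PC3 0.058 (5.8%);  cumulative: 0.6957, 0.942, 1


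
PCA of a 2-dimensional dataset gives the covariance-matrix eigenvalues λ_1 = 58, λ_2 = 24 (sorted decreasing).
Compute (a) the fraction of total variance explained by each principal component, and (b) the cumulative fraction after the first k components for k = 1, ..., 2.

Step 1 — total variance = trace(Sigma) = Σ λ_i = 58 + 24 = 82.

Step 2 — fraction explained by component i = λ_i / Σ λ:
  PC1: 58/82 = 0.7073
  PC2: 24/82 = 0.2927

Step 3 — cumulative fraction after k components = (λ_1 + ... + λ_k) / Σ λ:
  k = 1: 58/82 = 0.7073
  k = 2: (58 + 24)/82 = 82/82 = 1

Summary (fraction, with percent):

explained: PC1 0.7073 (70.73%), PC2 0.2927 (29.27%);  cumulative: 0.7073, 1


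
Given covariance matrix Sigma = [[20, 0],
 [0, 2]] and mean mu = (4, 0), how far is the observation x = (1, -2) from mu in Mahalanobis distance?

Step 1 — centre the observation: (x - mu) = (-3, -2).

Step 2 — invert Sigma. det(Sigma) = 20·2 - (0)² = 40.
  Sigma^{-1} = (1/det) · [[d, -b], [-b, a]] = [[0.05, 0],
 [0, 0.5]].

Step 3 — form the quadratic (x - mu)^T · Sigma^{-1} · (x - mu):
  Sigma^{-1} · (x - mu) = (-0.15, -1).
  (x - mu)^T · [Sigma^{-1} · (x - mu)] = (-3)·(-0.15) + (-2)·(-1) = 2.45.

Step 4 — take square root: d = √(2.45) ≈ 1.5652.

d(x, mu) = √(2.45) ≈ 1.5652
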